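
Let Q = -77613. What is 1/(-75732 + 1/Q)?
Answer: -77613/5877787717 ≈ -1.3204e-5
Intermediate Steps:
1/(-75732 + 1/Q) = 1/(-75732 + 1/(-77613)) = 1/(-75732 - 1/77613) = 1/(-5877787717/77613) = -77613/5877787717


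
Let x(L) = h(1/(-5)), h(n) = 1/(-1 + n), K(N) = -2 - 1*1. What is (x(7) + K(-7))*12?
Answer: -46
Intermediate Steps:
K(N) = -3 (K(N) = -2 - 1 = -3)
x(L) = -5/6 (x(L) = 1/(-1 + 1/(-5)) = 1/(-1 - 1/5) = 1/(-6/5) = -5/6)
(x(7) + K(-7))*12 = (-5/6 - 3)*12 = -23/6*12 = -46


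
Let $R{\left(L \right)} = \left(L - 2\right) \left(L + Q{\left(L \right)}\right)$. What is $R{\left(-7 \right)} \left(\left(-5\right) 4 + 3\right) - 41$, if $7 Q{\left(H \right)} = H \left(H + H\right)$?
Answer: $1030$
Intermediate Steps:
$Q{\left(H \right)} = \frac{2 H^{2}}{7}$ ($Q{\left(H \right)} = \frac{H \left(H + H\right)}{7} = \frac{H 2 H}{7} = \frac{2 H^{2}}{7}$)
$R{\left(L \right)} = \left(-2 + L\right) \left(L + \frac{2 L^{2}}{7}\right)$ ($R{\left(L \right)} = \left(L - 2\right) \left(L + \frac{2 L^{2}}{7}\right) = \left(-2 + L\right) \left(L + \frac{2 L^{2}}{7}\right)$)
$R{\left(-7 \right)} \left(\left(-5\right) 4 + 3\right) - 41 = \frac{1}{7} \left(-7\right) \left(-14 + 2 \left(-7\right)^{2} + 3 \left(-7\right)\right) \left(\left(-5\right) 4 + 3\right) - 41 = \frac{1}{7} \left(-7\right) \left(-14 + 2 \cdot 49 - 21\right) \left(-20 + 3\right) - 41 = \frac{1}{7} \left(-7\right) \left(-14 + 98 - 21\right) \left(-17\right) - 41 = \frac{1}{7} \left(-7\right) 63 \left(-17\right) - 41 = \left(-63\right) \left(-17\right) - 41 = 1071 - 41 = 1030$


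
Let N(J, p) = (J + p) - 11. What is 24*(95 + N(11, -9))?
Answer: 2064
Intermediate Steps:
N(J, p) = -11 + J + p
24*(95 + N(11, -9)) = 24*(95 + (-11 + 11 - 9)) = 24*(95 - 9) = 24*86 = 2064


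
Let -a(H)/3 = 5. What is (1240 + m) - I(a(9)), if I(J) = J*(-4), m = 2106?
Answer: 3286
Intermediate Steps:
a(H) = -15 (a(H) = -3*5 = -15)
I(J) = -4*J
(1240 + m) - I(a(9)) = (1240 + 2106) - (-4)*(-15) = 3346 - 1*60 = 3346 - 60 = 3286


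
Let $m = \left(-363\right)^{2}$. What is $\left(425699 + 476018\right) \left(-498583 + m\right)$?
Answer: $-330762419638$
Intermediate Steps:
$m = 131769$
$\left(425699 + 476018\right) \left(-498583 + m\right) = \left(425699 + 476018\right) \left(-498583 + 131769\right) = 901717 \left(-366814\right) = -330762419638$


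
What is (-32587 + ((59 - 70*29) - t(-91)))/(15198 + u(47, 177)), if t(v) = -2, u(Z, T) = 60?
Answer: -17278/7629 ≈ -2.2648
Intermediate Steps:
(-32587 + ((59 - 70*29) - t(-91)))/(15198 + u(47, 177)) = (-32587 + ((59 - 70*29) - 1*(-2)))/(15198 + 60) = (-32587 + ((59 - 2030) + 2))/15258 = (-32587 + (-1971 + 2))*(1/15258) = (-32587 - 1969)*(1/15258) = -34556*1/15258 = -17278/7629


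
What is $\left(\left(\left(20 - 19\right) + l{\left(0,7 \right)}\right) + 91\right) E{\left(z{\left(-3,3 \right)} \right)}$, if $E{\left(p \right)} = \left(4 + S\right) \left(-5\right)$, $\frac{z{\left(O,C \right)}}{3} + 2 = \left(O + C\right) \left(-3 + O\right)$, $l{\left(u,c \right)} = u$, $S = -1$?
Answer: $-1380$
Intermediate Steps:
$z{\left(O,C \right)} = -6 + 3 \left(-3 + O\right) \left(C + O\right)$ ($z{\left(O,C \right)} = -6 + 3 \left(O + C\right) \left(-3 + O\right) = -6 + 3 \left(C + O\right) \left(-3 + O\right) = -6 + 3 \left(-3 + O\right) \left(C + O\right)$)
$E{\left(p \right)} = -15$ ($E{\left(p \right)} = \left(4 - 1\right) \left(-5\right) = 3 \left(-5\right) = -15$)
$\left(\left(\left(20 - 19\right) + l{\left(0,7 \right)}\right) + 91\right) E{\left(z{\left(-3,3 \right)} \right)} = \left(\left(\left(20 - 19\right) + 0\right) + 91\right) \left(-15\right) = \left(\left(1 + 0\right) + 91\right) \left(-15\right) = \left(1 + 91\right) \left(-15\right) = 92 \left(-15\right) = -1380$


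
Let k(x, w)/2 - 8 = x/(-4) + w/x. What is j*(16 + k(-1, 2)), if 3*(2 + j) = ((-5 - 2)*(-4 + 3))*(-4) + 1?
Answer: -627/2 ≈ -313.50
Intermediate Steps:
k(x, w) = 16 - x/2 + 2*w/x (k(x, w) = 16 + 2*(x/(-4) + w/x) = 16 + 2*(x*(-1/4) + w/x) = 16 + 2*(-x/4 + w/x) = 16 + (-x/2 + 2*w/x) = 16 - x/2 + 2*w/x)
j = -11 (j = -2 + (((-5 - 2)*(-4 + 3))*(-4) + 1)/3 = -2 + (-7*(-1)*(-4) + 1)/3 = -2 + (7*(-4) + 1)/3 = -2 + (-28 + 1)/3 = -2 + (1/3)*(-27) = -2 - 9 = -11)
j*(16 + k(-1, 2)) = -11*(16 + (16 - 1/2*(-1) + 2*2/(-1))) = -11*(16 + (16 + 1/2 + 2*2*(-1))) = -11*(16 + (16 + 1/2 - 4)) = -11*(16 + 25/2) = -11*57/2 = -627/2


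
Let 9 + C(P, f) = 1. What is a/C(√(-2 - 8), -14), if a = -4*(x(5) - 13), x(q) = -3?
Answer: -8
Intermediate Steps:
C(P, f) = -8 (C(P, f) = -9 + 1 = -8)
a = 64 (a = -4*(-3 - 13) = -4*(-16) = 64)
a/C(√(-2 - 8), -14) = 64/(-8) = 64*(-⅛) = -8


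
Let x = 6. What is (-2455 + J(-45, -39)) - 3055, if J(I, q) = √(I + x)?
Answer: -5510 + I*√39 ≈ -5510.0 + 6.245*I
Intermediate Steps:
J(I, q) = √(6 + I) (J(I, q) = √(I + 6) = √(6 + I))
(-2455 + J(-45, -39)) - 3055 = (-2455 + √(6 - 45)) - 3055 = (-2455 + √(-39)) - 3055 = (-2455 + I*√39) - 3055 = -5510 + I*√39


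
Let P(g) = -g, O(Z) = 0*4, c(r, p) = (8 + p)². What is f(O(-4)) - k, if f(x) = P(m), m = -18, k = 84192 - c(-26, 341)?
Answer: 37627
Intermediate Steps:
O(Z) = 0
k = -37609 (k = 84192 - (8 + 341)² = 84192 - 1*349² = 84192 - 1*121801 = 84192 - 121801 = -37609)
f(x) = 18 (f(x) = -1*(-18) = 18)
f(O(-4)) - k = 18 - 1*(-37609) = 18 + 37609 = 37627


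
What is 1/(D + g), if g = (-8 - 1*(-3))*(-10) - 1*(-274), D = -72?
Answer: 1/252 ≈ 0.0039683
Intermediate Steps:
g = 324 (g = (-8 + 3)*(-10) + 274 = -5*(-10) + 274 = 50 + 274 = 324)
1/(D + g) = 1/(-72 + 324) = 1/252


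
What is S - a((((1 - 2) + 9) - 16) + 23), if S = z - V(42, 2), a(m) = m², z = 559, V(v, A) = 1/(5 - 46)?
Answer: 13695/41 ≈ 334.02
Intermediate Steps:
V(v, A) = -1/41 (V(v, A) = 1/(-41) = -1/41)
S = 22920/41 (S = 559 - 1*(-1/41) = 559 + 1/41 = 22920/41 ≈ 559.02)
S - a((((1 - 2) + 9) - 16) + 23) = 22920/41 - ((((1 - 2) + 9) - 16) + 23)² = 22920/41 - (((-1 + 9) - 16) + 23)² = 22920/41 - ((8 - 16) + 23)² = 22920/41 - (-8 + 23)² = 22920/41 - 1*15² = 22920/41 - 1*225 = 22920/41 - 225 = 13695/41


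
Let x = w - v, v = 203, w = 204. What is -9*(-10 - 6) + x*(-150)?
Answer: -6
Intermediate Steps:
x = 1 (x = 204 - 1*203 = 204 - 203 = 1)
-9*(-10 - 6) + x*(-150) = -9*(-10 - 6) + 1*(-150) = -9*(-16) - 150 = 144 - 150 = -6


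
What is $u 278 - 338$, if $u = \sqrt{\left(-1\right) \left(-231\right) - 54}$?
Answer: $-338 + 278 \sqrt{177} \approx 3360.6$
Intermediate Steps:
$u = \sqrt{177}$ ($u = \sqrt{231 - 54} = \sqrt{177} \approx 13.304$)
$u 278 - 338 = \sqrt{177} \cdot 278 - 338 = 278 \sqrt{177} - 338 = -338 + 278 \sqrt{177}$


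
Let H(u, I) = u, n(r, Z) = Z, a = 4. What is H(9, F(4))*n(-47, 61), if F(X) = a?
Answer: 549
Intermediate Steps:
F(X) = 4
H(9, F(4))*n(-47, 61) = 9*61 = 549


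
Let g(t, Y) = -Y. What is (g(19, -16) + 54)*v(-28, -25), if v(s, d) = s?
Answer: -1960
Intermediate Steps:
(g(19, -16) + 54)*v(-28, -25) = (-1*(-16) + 54)*(-28) = (16 + 54)*(-28) = 70*(-28) = -1960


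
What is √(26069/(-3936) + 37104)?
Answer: 5*√1436790306/984 ≈ 192.61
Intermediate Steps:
√(26069/(-3936) + 37104) = √(26069*(-1/3936) + 37104) = √(-26069/3936 + 37104) = √(146015275/3936) = 5*√1436790306/984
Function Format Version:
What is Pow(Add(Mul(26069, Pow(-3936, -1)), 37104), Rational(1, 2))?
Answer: Mul(Rational(5, 984), Pow(1436790306, Rational(1, 2))) ≈ 192.61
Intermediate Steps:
Pow(Add(Mul(26069, Pow(-3936, -1)), 37104), Rational(1, 2)) = Pow(Add(Mul(26069, Rational(-1, 3936)), 37104), Rational(1, 2)) = Pow(Add(Rational(-26069, 3936), 37104), Rational(1, 2)) = Pow(Rational(146015275, 3936), Rational(1, 2)) = Mul(Rational(5, 984), Pow(1436790306, Rational(1, 2)))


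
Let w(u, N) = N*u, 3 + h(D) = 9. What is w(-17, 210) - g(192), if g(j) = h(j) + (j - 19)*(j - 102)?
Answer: -19146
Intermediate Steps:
h(D) = 6 (h(D) = -3 + 9 = 6)
g(j) = 6 + (-102 + j)*(-19 + j) (g(j) = 6 + (j - 19)*(j - 102) = 6 + (-19 + j)*(-102 + j) = 6 + (-102 + j)*(-19 + j))
w(-17, 210) - g(192) = 210*(-17) - (1944 + 192² - 121*192) = -3570 - (1944 + 36864 - 23232) = -3570 - 1*15576 = -3570 - 15576 = -19146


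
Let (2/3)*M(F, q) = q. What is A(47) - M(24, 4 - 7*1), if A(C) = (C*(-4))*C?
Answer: -17663/2 ≈ -8831.5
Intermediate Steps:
A(C) = -4*C² (A(C) = (-4*C)*C = -4*C²)
M(F, q) = 3*q/2
A(47) - M(24, 4 - 7*1) = -4*47² - 3*(4 - 7*1)/2 = -4*2209 - 3*(4 - 7)/2 = -8836 - 3*(-3)/2 = -8836 - 1*(-9/2) = -8836 + 9/2 = -17663/2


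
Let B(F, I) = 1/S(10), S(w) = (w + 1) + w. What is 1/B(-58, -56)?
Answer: 21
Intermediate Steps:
S(w) = 1 + 2*w (S(w) = (1 + w) + w = 1 + 2*w)
B(F, I) = 1/21 (B(F, I) = 1/(1 + 2*10) = 1/(1 + 20) = 1/21)
1/B(-58, -56) = 1/(1/21) = 21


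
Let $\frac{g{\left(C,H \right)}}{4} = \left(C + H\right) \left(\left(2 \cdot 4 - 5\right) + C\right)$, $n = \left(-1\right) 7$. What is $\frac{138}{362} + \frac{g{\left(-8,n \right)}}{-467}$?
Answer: $- \frac{22077}{84527} \approx -0.26118$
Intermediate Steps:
$n = -7$
$g{\left(C,H \right)} = 4 \left(3 + C\right) \left(C + H\right)$ ($g{\left(C,H \right)} = 4 \left(C + H\right) \left(\left(2 \cdot 4 - 5\right) + C\right) = 4 \left(C + H\right) \left(\left(8 - 5\right) + C\right) = 4 \left(C + H\right) \left(3 + C\right) = 4 \left(3 + C\right) \left(C + H\right)$)
$\frac{138}{362} + \frac{g{\left(-8,n \right)}}{-467} = \frac{138}{362} + \frac{4 \left(-8\right)^{2} + 12 \left(-8\right) + 12 \left(-7\right) + 4 \left(-8\right) \left(-7\right)}{-467} = 138 \cdot \frac{1}{362} + \left(4 \cdot 64 - 96 - 84 + 224\right) \left(- \frac{1}{467}\right) = \frac{69}{181} + \left(256 - 96 - 84 + 224\right) \left(- \frac{1}{467}\right) = \frac{69}{181} + 300 \left(- \frac{1}{467}\right) = \frac{69}{181} - \frac{300}{467} = - \frac{22077}{84527}$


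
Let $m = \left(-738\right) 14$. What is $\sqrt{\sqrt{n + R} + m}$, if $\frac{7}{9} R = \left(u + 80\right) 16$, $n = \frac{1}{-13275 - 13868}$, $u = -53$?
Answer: $\frac{\sqrt{-372989126170332 + 190001 \sqrt{20051181161977}}}{190001} \approx 101.53 i$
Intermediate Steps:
$m = -10332$
$n = - \frac{1}{27143}$ ($n = \frac{1}{-27143} = - \frac{1}{27143} \approx -3.6842 \cdot 10^{-5}$)
$R = \frac{3888}{7}$ ($R = \frac{9 \left(-53 + 80\right) 16}{7} = \frac{9 \cdot 27 \cdot 16}{7} = \frac{9}{7} \cdot 432 = \frac{3888}{7} \approx 555.43$)
$\sqrt{\sqrt{n + R} + m} = \sqrt{\sqrt{- \frac{1}{27143} + \frac{3888}{7}} - 10332} = \sqrt{\sqrt{\frac{105531977}{190001}} - 10332} = \sqrt{\frac{\sqrt{20051181161977}}{190001} - 10332} = \sqrt{-10332 + \frac{\sqrt{20051181161977}}{190001}}$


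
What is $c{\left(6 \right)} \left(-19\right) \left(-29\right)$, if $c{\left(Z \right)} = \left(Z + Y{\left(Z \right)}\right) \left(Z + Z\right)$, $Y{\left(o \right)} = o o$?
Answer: $277704$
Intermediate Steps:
$Y{\left(o \right)} = o^{2}$
$c{\left(Z \right)} = 2 Z \left(Z + Z^{2}\right)$ ($c{\left(Z \right)} = \left(Z + Z^{2}\right) \left(Z + Z\right) = \left(Z + Z^{2}\right) 2 Z = 2 Z \left(Z + Z^{2}\right)$)
$c{\left(6 \right)} \left(-19\right) \left(-29\right) = 2 \cdot 6^{2} \left(1 + 6\right) \left(-19\right) \left(-29\right) = 2 \cdot 36 \cdot 7 \left(-19\right) \left(-29\right) = 504 \left(-19\right) \left(-29\right) = \left(-9576\right) \left(-29\right) = 277704$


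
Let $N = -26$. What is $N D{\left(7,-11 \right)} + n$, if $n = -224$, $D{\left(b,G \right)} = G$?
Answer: $62$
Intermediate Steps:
$N D{\left(7,-11 \right)} + n = \left(-26\right) \left(-11\right) - 224 = 286 - 224 = 62$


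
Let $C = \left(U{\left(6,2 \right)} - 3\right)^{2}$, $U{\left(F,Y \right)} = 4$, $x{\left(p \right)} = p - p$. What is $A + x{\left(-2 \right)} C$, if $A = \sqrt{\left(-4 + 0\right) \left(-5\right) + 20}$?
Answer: $2 \sqrt{10} \approx 6.3246$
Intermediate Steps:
$x{\left(p \right)} = 0$
$A = 2 \sqrt{10}$ ($A = \sqrt{\left(-4\right) \left(-5\right) + 20} = \sqrt{20 + 20} = \sqrt{40} = 2 \sqrt{10} \approx 6.3246$)
$C = 1$ ($C = \left(4 - 3\right)^{2} = 1^{2} = 1$)
$A + x{\left(-2 \right)} C = 2 \sqrt{10} + 0 \cdot 1 = 2 \sqrt{10} + 0 = 2 \sqrt{10}$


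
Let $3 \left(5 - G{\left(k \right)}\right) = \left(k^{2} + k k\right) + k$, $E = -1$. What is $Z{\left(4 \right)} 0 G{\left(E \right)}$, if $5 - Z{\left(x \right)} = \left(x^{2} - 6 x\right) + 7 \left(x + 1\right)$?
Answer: $0$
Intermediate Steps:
$G{\left(k \right)} = 5 - \frac{2 k^{2}}{3} - \frac{k}{3}$ ($G{\left(k \right)} = 5 - \frac{\left(k^{2} + k k\right) + k}{3} = 5 - \frac{\left(k^{2} + k^{2}\right) + k}{3} = 5 - \frac{2 k^{2} + k}{3} = 5 - \frac{k + 2 k^{2}}{3} = 5 - \left(\frac{k}{3} + \frac{2 k^{2}}{3}\right) = 5 - \frac{2 k^{2}}{3} - \frac{k}{3}$)
$Z{\left(x \right)} = -2 - x - x^{2}$ ($Z{\left(x \right)} = 5 - \left(\left(x^{2} - 6 x\right) + 7 \left(x + 1\right)\right) = 5 - \left(\left(x^{2} - 6 x\right) + 7 \left(1 + x\right)\right) = 5 - \left(\left(x^{2} - 6 x\right) + \left(7 + 7 x\right)\right) = 5 - \left(7 + x + x^{2}\right) = -2 - x - x^{2}$)
$Z{\left(4 \right)} 0 G{\left(E \right)} = \left(-2 - 4 - 4^{2}\right) 0 \left(5 - \frac{2 \left(-1\right)^{2}}{3} - - \frac{1}{3}\right) = \left(-2 - 4 - 16\right) 0 \left(5 - \frac{2}{3} + \frac{1}{3}\right) = \left(-22\right) 0 \cdot \frac{14}{3} = 0 \cdot \frac{14}{3} = 0$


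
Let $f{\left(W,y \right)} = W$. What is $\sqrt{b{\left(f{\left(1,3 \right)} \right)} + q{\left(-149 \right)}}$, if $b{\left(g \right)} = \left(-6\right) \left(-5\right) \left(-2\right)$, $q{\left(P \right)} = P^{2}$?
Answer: $\sqrt{22141} \approx 148.8$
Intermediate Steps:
$b{\left(g \right)} = -60$ ($b{\left(g \right)} = 30 \left(-2\right) = -60$)
$\sqrt{b{\left(f{\left(1,3 \right)} \right)} + q{\left(-149 \right)}} = \sqrt{-60 + \left(-149\right)^{2}} = \sqrt{-60 + 22201} = \sqrt{22141}$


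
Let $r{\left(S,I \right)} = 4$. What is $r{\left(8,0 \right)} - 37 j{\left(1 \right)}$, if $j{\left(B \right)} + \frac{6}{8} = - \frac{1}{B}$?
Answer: $\frac{275}{4} \approx 68.75$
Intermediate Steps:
$j{\left(B \right)} = - \frac{3}{4} - \frac{1}{B}$
$r{\left(8,0 \right)} - 37 j{\left(1 \right)} = 4 - 37 \left(- \frac{3}{4} - 1^{-1}\right) = 4 - 37 \left(- \frac{3}{4} - 1\right) = 4 - - \frac{259}{4} = 4 + \frac{259}{4} = \frac{275}{4}$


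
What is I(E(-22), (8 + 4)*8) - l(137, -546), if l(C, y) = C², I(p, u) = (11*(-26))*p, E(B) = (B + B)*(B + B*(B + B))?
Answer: 11885695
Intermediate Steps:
E(B) = 2*B*(B + 2*B²) (E(B) = (2*B)*(B + B*(2*B)) = (2*B)*(B + 2*B²) = 2*B*(B + 2*B²))
I(p, u) = -286*p
I(E(-22), (8 + 4)*8) - l(137, -546) = -286*(-22)²*(2 + 4*(-22)) - 1*137² = -138424*(2 - 88) - 1*18769 = -138424*(-86) - 18769 = -286*(-41624) - 18769 = 11904464 - 18769 = 11885695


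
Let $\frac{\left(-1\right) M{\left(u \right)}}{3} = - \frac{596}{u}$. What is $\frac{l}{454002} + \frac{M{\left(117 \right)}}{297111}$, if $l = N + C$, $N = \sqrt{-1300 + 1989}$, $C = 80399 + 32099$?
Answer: $\frac{217303653839}{876778423443} + \frac{\sqrt{689}}{454002} \approx 0.2479$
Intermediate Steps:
$C = 112498$
$M{\left(u \right)} = \frac{1788}{u}$ ($M{\left(u \right)} = - 3 \left(- \frac{596}{u}\right) = \frac{1788}{u}$)
$N = \sqrt{689} \approx 26.249$
$l = 112498 + \sqrt{689}$ ($l = \sqrt{689} + 112498 = 112498 + \sqrt{689} \approx 1.1252 \cdot 10^{5}$)
$\frac{l}{454002} + \frac{M{\left(117 \right)}}{297111} = \frac{112498 + \sqrt{689}}{454002} + \frac{1788 \cdot \frac{1}{117}}{297111} = \left(112498 + \sqrt{689}\right) \frac{1}{454002} + 1788 \cdot \frac{1}{117} \cdot \frac{1}{297111} = \left(\frac{56249}{227001} + \frac{\sqrt{689}}{454002}\right) + \frac{596}{39} \cdot \frac{1}{297111} = \left(\frac{56249}{227001} + \frac{\sqrt{689}}{454002}\right) + \frac{596}{11587329} = \frac{217303653839}{876778423443} + \frac{\sqrt{689}}{454002}$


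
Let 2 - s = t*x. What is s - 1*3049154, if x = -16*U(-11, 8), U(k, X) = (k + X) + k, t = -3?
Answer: -3048480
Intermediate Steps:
U(k, X) = X + 2*k (U(k, X) = (X + k) + k = X + 2*k)
x = 224 (x = -16*(8 + 2*(-11)) = -16*(8 - 22) = -16*(-14) = 224)
s = 674 (s = 2 - (-3)*224 = 2 - 1*(-672) = 2 + 672 = 674)
s - 1*3049154 = 674 - 1*3049154 = 674 - 3049154 = -3048480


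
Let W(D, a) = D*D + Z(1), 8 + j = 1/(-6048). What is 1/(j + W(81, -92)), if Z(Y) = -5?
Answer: 6048/39602303 ≈ 0.00015272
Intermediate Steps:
j = -48385/6048 (j = -8 + 1/(-6048) = -8 - 1/6048 = -48385/6048 ≈ -8.0002)
W(D, a) = -5 + D² (W(D, a) = D*D - 5 = D² - 5 = -5 + D²)
1/(j + W(81, -92)) = 1/(-48385/6048 + (-5 + 81²)) = 1/(-48385/6048 + (-5 + 6561)) = 1/(-48385/6048 + 6556) = 1/(39602303/6048) = 6048/39602303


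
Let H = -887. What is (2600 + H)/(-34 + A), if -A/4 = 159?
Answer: -1713/670 ≈ -2.5567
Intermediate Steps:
A = -636 (A = -4*159 = -636)
(2600 + H)/(-34 + A) = (2600 - 887)/(-34 - 636) = 1713/(-670) = 1713*(-1/670) = -1713/670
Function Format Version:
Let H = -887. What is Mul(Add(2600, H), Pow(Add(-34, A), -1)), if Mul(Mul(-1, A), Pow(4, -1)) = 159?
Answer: Rational(-1713, 670) ≈ -2.5567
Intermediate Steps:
A = -636 (A = Mul(-4, 159) = -636)
Mul(Add(2600, H), Pow(Add(-34, A), -1)) = Mul(Add(2600, -887), Pow(Add(-34, -636), -1)) = Mul(1713, Pow(-670, -1)) = Mul(1713, Rational(-1, 670)) = Rational(-1713, 670)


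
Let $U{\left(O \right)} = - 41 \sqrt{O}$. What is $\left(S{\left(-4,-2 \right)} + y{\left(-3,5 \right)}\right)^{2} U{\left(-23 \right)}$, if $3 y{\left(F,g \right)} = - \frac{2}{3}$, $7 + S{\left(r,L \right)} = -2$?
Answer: $- \frac{282449 i \sqrt{23}}{81} \approx - 16723.0 i$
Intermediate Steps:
$S{\left(r,L \right)} = -9$ ($S{\left(r,L \right)} = -7 - 2 = -9$)
$y{\left(F,g \right)} = - \frac{2}{9}$ ($y{\left(F,g \right)} = \frac{\left(-2\right) \frac{1}{3}}{3} = \frac{1}{3} \left(- \frac{2}{3}\right) = - \frac{2}{9}$)
$\left(S{\left(-4,-2 \right)} + y{\left(-3,5 \right)}\right)^{2} U{\left(-23 \right)} = \left(-9 - \frac{2}{9}\right)^{2} \left(- 41 \sqrt{-23}\right) = \left(- \frac{83}{9}\right)^{2} \left(- 41 i \sqrt{23}\right) = \frac{6889 \left(- 41 i \sqrt{23}\right)}{81} = - \frac{282449 i \sqrt{23}}{81}$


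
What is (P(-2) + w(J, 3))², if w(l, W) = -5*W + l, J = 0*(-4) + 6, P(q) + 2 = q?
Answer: 169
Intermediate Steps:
P(q) = -2 + q
J = 6 (J = 0 + 6 = 6)
w(l, W) = l - 5*W
(P(-2) + w(J, 3))² = ((-2 - 2) + (6 - 5*3))² = (-4 + (6 - 15))² = (-4 - 9)² = (-13)² = 169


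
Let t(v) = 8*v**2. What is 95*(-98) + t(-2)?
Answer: -9278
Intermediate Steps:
95*(-98) + t(-2) = 95*(-98) + 8*(-2)**2 = -9310 + 8*4 = -9310 + 32 = -9278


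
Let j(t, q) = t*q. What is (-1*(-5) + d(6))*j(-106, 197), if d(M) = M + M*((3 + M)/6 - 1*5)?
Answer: 208820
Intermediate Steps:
j(t, q) = q*t
d(M) = M + M*(-9/2 + M/6) (d(M) = M + M*((3 + M)*(⅙) - 5) = M + M*((½ + M/6) - 5) = M + M*(-9/2 + M/6))
(-1*(-5) + d(6))*j(-106, 197) = (-1*(-5) + (⅙)*6*(-21 + 6))*(197*(-106)) = (5 + (⅙)*6*(-15))*(-20882) = (5 - 15)*(-20882) = -10*(-20882) = 208820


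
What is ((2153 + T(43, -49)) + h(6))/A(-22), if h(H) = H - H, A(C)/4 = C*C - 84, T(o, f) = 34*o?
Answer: 723/320 ≈ 2.2594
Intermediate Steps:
A(C) = -336 + 4*C² (A(C) = 4*(C*C - 84) = 4*(C² - 84) = 4*(-84 + C²) = -336 + 4*C²)
h(H) = 0
((2153 + T(43, -49)) + h(6))/A(-22) = ((2153 + 34*43) + 0)/(-336 + 4*(-22)²) = ((2153 + 1462) + 0)/(-336 + 4*484) = (3615 + 0)/(-336 + 1936) = 3615/1600 = 3615*(1/1600) = 723/320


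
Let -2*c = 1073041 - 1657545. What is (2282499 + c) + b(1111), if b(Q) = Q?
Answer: 2575862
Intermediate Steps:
c = 292252 (c = -(1073041 - 1657545)/2 = -½*(-584504) = 292252)
(2282499 + c) + b(1111) = (2282499 + 292252) + 1111 = 2574751 + 1111 = 2575862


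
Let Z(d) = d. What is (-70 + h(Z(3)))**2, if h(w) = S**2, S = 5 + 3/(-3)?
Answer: 2916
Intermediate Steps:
S = 4 (S = 5 + 3*(-1/3) = 5 - 1 = 4)
h(w) = 16 (h(w) = 4**2 = 16)
(-70 + h(Z(3)))**2 = (-70 + 16)**2 = (-54)**2 = 2916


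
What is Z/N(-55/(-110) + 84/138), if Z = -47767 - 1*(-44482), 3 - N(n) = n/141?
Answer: -7102170/6469 ≈ -1097.9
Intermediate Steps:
N(n) = 3 - n/141
Z = -3285 (Z = -47767 + 44482 = -3285)
Z/N(-55/(-110) + 84/138) = -3285/(3 - (-55/(-110) + 84/138)/141) = -3285/(3 - (-55*(-1/110) + 84*(1/138))/141) = -3285/(3 - (½ + 14/23)/141) = -3285/(3 - 1/141*51/46) = -3285/(3 - 17/2162) = -3285/6469/2162 = -3285*2162/6469 = -7102170/6469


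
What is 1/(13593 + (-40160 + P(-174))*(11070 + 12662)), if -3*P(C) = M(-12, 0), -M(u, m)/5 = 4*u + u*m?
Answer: -1/954962087 ≈ -1.0472e-9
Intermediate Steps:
M(u, m) = -20*u - 5*m*u (M(u, m) = -5*(4*u + u*m) = -5*(4*u + m*u) = -20*u - 5*m*u)
P(C) = -80 (P(C) = -(-5)*(-12)*(4 + 0)/3 = -(-5)*(-12)*4/3 = -1/3*240 = -80)
1/(13593 + (-40160 + P(-174))*(11070 + 12662)) = 1/(13593 + (-40160 - 80)*(11070 + 12662)) = 1/(13593 - 40240*23732) = 1/(13593 - 954975680) = 1/(-954962087) = -1/954962087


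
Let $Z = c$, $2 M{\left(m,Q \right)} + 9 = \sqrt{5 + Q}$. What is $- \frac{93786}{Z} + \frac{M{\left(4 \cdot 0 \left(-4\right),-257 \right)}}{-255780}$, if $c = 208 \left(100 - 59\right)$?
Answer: $- \frac{41646779}{3786965} - \frac{i \sqrt{7}}{85260} \approx -10.997 - 3.1032 \cdot 10^{-5} i$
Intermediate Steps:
$M{\left(m,Q \right)} = - \frac{9}{2} + \frac{\sqrt{5 + Q}}{2}$
$c = 8528$ ($c = 208 \cdot 41 = 8528$)
$Z = 8528$
$- \frac{93786}{Z} + \frac{M{\left(4 \cdot 0 \left(-4\right),-257 \right)}}{-255780} = - \frac{93786}{8528} + \frac{- \frac{9}{2} + \frac{\sqrt{5 - 257}}{2}}{-255780} = \left(-93786\right) \frac{1}{8528} + \left(- \frac{9}{2} + \frac{\sqrt{-252}}{2}\right) \left(- \frac{1}{255780}\right) = - \frac{46893}{4264} + \left(- \frac{9}{2} + \frac{6 i \sqrt{7}}{2}\right) \left(- \frac{1}{255780}\right) = - \frac{46893}{4264} + \left(- \frac{9}{2} + 3 i \sqrt{7}\right) \left(- \frac{1}{255780}\right) = - \frac{46893}{4264} + \left(\frac{1}{56840} - \frac{i \sqrt{7}}{85260}\right) = - \frac{41646779}{3786965} - \frac{i \sqrt{7}}{85260}$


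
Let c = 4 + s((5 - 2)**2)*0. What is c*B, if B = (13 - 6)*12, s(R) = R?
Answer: 336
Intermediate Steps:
B = 84 (B = 7*12 = 84)
c = 4 (c = 4 + (5 - 2)**2*0 = 4 + 3**2*0 = 4 + 9*0 = 4 + 0 = 4)
c*B = 4*84 = 336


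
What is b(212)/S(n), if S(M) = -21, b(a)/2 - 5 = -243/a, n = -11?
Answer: -817/2226 ≈ -0.36703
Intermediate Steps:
b(a) = 10 - 486/a (b(a) = 10 + 2*(-243/a) = 10 - 486/a)
b(212)/S(n) = (10 - 486/212)/(-21) = (10 - 486*1/212)*(-1/21) = (10 - 243/106)*(-1/21) = (817/106)*(-1/21) = -817/2226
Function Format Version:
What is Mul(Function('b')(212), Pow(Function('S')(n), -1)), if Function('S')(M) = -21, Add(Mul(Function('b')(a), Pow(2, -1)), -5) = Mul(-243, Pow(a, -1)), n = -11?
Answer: Rational(-817, 2226) ≈ -0.36703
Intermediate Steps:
Function('b')(a) = Add(10, Mul(-486, Pow(a, -1))) (Function('b')(a) = Add(10, Mul(2, Mul(-243, Pow(a, -1)))) = Add(10, Mul(-486, Pow(a, -1))))
Mul(Function('b')(212), Pow(Function('S')(n), -1)) = Mul(Add(10, Mul(-486, Pow(212, -1))), Pow(-21, -1)) = Mul(Add(10, Mul(-486, Rational(1, 212))), Rational(-1, 21)) = Mul(Add(10, Rational(-243, 106)), Rational(-1, 21)) = Mul(Rational(817, 106), Rational(-1, 21)) = Rational(-817, 2226)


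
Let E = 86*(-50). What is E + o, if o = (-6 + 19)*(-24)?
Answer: -4612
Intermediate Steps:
E = -4300
o = -312 (o = 13*(-24) = -312)
E + o = -4300 - 312 = -4612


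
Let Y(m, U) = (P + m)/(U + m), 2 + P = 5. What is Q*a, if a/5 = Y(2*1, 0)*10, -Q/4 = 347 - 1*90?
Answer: -128500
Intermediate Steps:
P = 3 (P = -2 + 5 = 3)
Q = -1028 (Q = -4*(347 - 1*90) = -4*(347 - 90) = -4*257 = -1028)
Y(m, U) = (3 + m)/(U + m)
a = 125 (a = 5*(((3 + 2*1)/(0 + 2*1))*10) = 5*(((3 + 2)/(0 + 2))*10) = 5*((5/2)*10) = 5*25 = 125)
Q*a = -1028*125 = -128500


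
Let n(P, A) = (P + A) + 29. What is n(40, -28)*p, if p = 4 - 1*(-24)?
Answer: 1148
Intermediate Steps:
p = 28 (p = 4 + 24 = 28)
n(P, A) = 29 + A + P (n(P, A) = (A + P) + 29 = 29 + A + P)
n(40, -28)*p = (29 - 28 + 40)*28 = 41*28 = 1148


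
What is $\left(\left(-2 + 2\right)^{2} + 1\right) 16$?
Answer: $16$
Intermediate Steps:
$\left(\left(-2 + 2\right)^{2} + 1\right) 16 = \left(0^{2} + 1\right) 16 = \left(0 + 1\right) 16 = 1 \cdot 16 = 16$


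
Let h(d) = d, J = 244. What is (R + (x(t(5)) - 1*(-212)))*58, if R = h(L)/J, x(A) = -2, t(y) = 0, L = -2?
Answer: 742951/61 ≈ 12180.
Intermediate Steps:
R = -1/122 (R = -2/244 = -2*1/244 = -1/122 ≈ -0.0081967)
(R + (x(t(5)) - 1*(-212)))*58 = (-1/122 + (-2 - 1*(-212)))*58 = (-1/122 + (-2 + 212))*58 = (-1/122 + 210)*58 = (25619/122)*58 = 742951/61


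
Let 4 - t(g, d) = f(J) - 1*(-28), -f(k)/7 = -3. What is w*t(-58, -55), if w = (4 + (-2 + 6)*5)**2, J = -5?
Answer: -25920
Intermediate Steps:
f(k) = 21 (f(k) = -7*(-3) = 21)
t(g, d) = -45 (t(g, d) = 4 - (21 - 1*(-28)) = 4 - (21 + 28) = 4 - 1*49 = 4 - 49 = -45)
w = 576 (w = (4 + 4*5)**2 = (4 + 20)**2 = 24**2 = 576)
w*t(-58, -55) = 576*(-45) = -25920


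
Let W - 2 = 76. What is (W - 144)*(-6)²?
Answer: -2376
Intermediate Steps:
W = 78 (W = 2 + 76 = 78)
(W - 144)*(-6)² = (78 - 144)*(-6)² = -66*36 = -2376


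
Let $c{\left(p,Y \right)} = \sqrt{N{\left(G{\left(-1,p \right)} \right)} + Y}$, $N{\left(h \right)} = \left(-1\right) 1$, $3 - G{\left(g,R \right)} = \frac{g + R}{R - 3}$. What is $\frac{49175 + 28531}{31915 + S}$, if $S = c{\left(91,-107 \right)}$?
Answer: $\frac{2479986990}{1018567333} - \frac{466236 i \sqrt{3}}{1018567333} \approx 2.4348 - 0.00079282 i$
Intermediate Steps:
$G{\left(g,R \right)} = 3 - \frac{R + g}{-3 + R}$ ($G{\left(g,R \right)} = 3 - \frac{g + R}{R - 3} = 3 - \frac{R + g}{-3 + R}$)
$N{\left(h \right)} = -1$
$c{\left(p,Y \right)} = \sqrt{-1 + Y}$
$S = 6 i \sqrt{3}$ ($S = \sqrt{-1 - 107} = \sqrt{-108} = 6 i \sqrt{3} \approx 10.392 i$)
$\frac{49175 + 28531}{31915 + S} = \frac{49175 + 28531}{31915 + 6 i \sqrt{3}} = \frac{77706}{31915 + 6 i \sqrt{3}}$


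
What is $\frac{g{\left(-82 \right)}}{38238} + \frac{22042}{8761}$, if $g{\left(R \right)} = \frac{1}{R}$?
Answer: $\frac{69113034911}{27470255676} \approx 2.5159$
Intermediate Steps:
$\frac{g{\left(-82 \right)}}{38238} + \frac{22042}{8761} = \frac{1}{\left(-82\right) 38238} + \frac{22042}{8761} = \left(- \frac{1}{82}\right) \frac{1}{38238} + 22042 \cdot \frac{1}{8761} = - \frac{1}{3135516} + \frac{22042}{8761} = \frac{69113034911}{27470255676}$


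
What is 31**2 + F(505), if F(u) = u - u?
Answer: 961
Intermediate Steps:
F(u) = 0
31**2 + F(505) = 31**2 + 0 = 961 + 0 = 961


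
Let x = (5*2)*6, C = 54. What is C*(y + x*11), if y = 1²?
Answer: 35694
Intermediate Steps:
x = 60 (x = 10*6 = 60)
y = 1
C*(y + x*11) = 54*(1 + 60*11) = 54*(1 + 660) = 54*661 = 35694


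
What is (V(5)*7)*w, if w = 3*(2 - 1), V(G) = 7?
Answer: 147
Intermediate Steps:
w = 3 (w = 3*1 = 3)
(V(5)*7)*w = (7*7)*3 = 49*3 = 147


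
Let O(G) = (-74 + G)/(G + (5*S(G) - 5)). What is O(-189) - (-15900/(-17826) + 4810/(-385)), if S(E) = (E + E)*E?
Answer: 86134442101/7424861752 ≈ 11.601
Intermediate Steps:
S(E) = 2*E² (S(E) = (2*E)*E = 2*E²)
O(G) = (-74 + G)/(-5 + G + 10*G²) (O(G) = (-74 + G)/(G + (5*(2*G²) - 5)) = (-74 + G)/(G + (10*G² - 5)) = (-74 + G)/(G + (-5 + 10*G²)) = (-74 + G)/(-5 + G + 10*G²))
O(-189) - (-15900/(-17826) + 4810/(-385)) = (-74 - 189)/(-5 - 189 + 10*(-189)²) - (-15900/(-17826) + 4810/(-385)) = -263/(-5 - 189 + 10*35721) - (-15900*(-1/17826) + 4810*(-1/385)) = -263/(-5 - 189 + 357210) - (2650/2971 - 962/77) = -263/357016 - 1*(-2654052/228767) = (1/357016)*(-263) + 2654052/228767 = -263/357016 + 2654052/228767 = 86134442101/7424861752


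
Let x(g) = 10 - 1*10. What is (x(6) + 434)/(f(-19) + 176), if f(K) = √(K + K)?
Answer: 38192/15507 - 217*I*√38/15507 ≈ 2.4629 - 0.086263*I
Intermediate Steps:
x(g) = 0 (x(g) = 10 - 10 = 0)
f(K) = √2*√K (f(K) = √(2*K) = √2*√K)
(x(6) + 434)/(f(-19) + 176) = (0 + 434)/(√2*√(-19) + 176) = 434/(√2*(I*√19) + 176) = 434/(I*√38 + 176) = 434/(176 + I*√38)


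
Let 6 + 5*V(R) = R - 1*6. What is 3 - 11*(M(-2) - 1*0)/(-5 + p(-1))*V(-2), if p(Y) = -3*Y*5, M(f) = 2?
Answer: 229/25 ≈ 9.1600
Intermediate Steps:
p(Y) = -15*Y
V(R) = -12/5 + R/5 (V(R) = -6/5 + (R - 1*6)/5 = -6/5 + (R - 6)/5 = -6/5 + (-6 + R)/5 = -6/5 + (-6/5 + R/5) = -12/5 + R/5)
3 - 11*(M(-2) - 1*0)/(-5 + p(-1))*V(-2) = 3 - 11*(2 - 1*0)/(-5 - 15*(-1))*(-12/5 + (1/5)*(-2)) = 3 - 11*(2 + 0)/(-5 + 15)*(-12/5 - 2/5) = 3 - 11*2/10*(-14)/5 = 3 - 11*2*(1/10)*(-14)/5 = 3 - 11*(-14)/(5*5) = 3 - 11*(-14/25) = 3 + 154/25 = 229/25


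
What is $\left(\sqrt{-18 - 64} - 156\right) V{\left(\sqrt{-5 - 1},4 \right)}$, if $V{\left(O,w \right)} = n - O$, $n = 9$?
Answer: $- \left(9 - i \sqrt{6}\right) \left(156 - i \sqrt{82}\right) \approx -1381.8 + 463.62 i$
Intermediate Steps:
$V{\left(O,w \right)} = 9 - O$
$\left(\sqrt{-18 - 64} - 156\right) V{\left(\sqrt{-5 - 1},4 \right)} = \left(\sqrt{-18 - 64} - 156\right) \left(9 - \sqrt{-5 - 1}\right) = \left(\sqrt{-82} - 156\right) \left(9 - \sqrt{-6}\right) = \left(i \sqrt{82} - 156\right) \left(9 - i \sqrt{6}\right) = \left(-156 + i \sqrt{82}\right) \left(9 - i \sqrt{6}\right)$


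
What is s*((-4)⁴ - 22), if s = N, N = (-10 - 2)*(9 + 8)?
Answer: -47736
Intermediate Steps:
N = -204 (N = -12*17 = -204)
s = -204
s*((-4)⁴ - 22) = -204*((-4)⁴ - 22) = -204*(256 - 22) = -204*234 = -47736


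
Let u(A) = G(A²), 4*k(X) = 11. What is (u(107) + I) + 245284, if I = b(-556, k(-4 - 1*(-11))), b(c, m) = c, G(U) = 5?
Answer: 244733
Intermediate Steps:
k(X) = 11/4 (k(X) = (¼)*11 = 11/4)
u(A) = 5
I = -556
(u(107) + I) + 245284 = (5 - 556) + 245284 = -551 + 245284 = 244733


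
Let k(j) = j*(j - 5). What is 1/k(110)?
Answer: 1/11550 ≈ 8.6580e-5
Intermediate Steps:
k(j) = j*(-5 + j)
1/k(110) = 1/(110*(-5 + 110)) = 1/(110*105) = 1/11550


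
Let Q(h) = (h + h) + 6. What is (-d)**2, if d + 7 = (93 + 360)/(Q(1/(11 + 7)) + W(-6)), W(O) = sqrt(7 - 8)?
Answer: 9914259700/2411809 - 7430075649*I/4823618 ≈ 4110.7 - 1540.4*I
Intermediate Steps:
Q(h) = 6 + 2*h (Q(h) = 2*h + 6 = 6 + 2*h)
W(O) = I (W(O) = sqrt(-1) = I)
d = -7 + 36693*(55/9 - I)/3106 (d = -7 + (93 + 360)/((6 + 2/(11 + 7)) + I) = -7 + 453/((6 + 2/18) + I) = -7 + 453/((6 + 2*(1/18)) + I) = -7 + 453/((6 + 1/9) + I) = -7 + 453/(55/9 + I) = -7 + 453*(81*(55/9 - I)/3106) = -7 + 36693*(55/9 - I)/3106 ≈ 65.194 - 11.814*I)
(-d)**2 = (-(202493/3106 - 36693*I/3106))**2 = (-202493/3106 + 36693*I/3106)**2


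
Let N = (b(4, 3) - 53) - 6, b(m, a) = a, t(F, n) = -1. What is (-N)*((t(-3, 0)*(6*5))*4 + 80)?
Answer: -2240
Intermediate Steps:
N = -56 (N = (3 - 53) - 6 = -50 - 6 = -56)
(-N)*((t(-3, 0)*(6*5))*4 + 80) = (-1*(-56))*(-6*5*4 + 80) = 56*(-1*30*4 + 80) = 56*(-30*4 + 80) = 56*(-120 + 80) = 56*(-40) = -2240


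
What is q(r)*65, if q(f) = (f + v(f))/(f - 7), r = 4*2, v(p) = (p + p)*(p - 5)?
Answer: 3640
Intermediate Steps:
v(p) = 2*p*(-5 + p) (v(p) = (2*p)*(-5 + p) = 2*p*(-5 + p))
r = 8
q(f) = (f + 2*f*(-5 + f))/(-7 + f) (q(f) = (f + 2*f*(-5 + f))/(f - 7) = (f + 2*f*(-5 + f))/(-7 + f))
q(r)*65 = (8*(-9 + 2*8)/(-7 + 8))*65 = (8*(-9 + 16)/1)*65 = (8*1*7)*65 = 56*65 = 3640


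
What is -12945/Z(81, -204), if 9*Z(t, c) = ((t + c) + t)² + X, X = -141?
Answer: -38835/541 ≈ -71.784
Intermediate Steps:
Z(t, c) = -47/3 + (c + 2*t)²/9 (Z(t, c) = (((t + c) + t)² - 141)/9 = (((c + t) + t)² - 141)/9 = ((c + 2*t)² - 141)/9 = (-141 + (c + 2*t)²)/9 = -47/3 + (c + 2*t)²/9)
-12945/Z(81, -204) = -12945/(-47/3 + (-204 + 2*81)²/9) = -12945/(-47/3 + (-204 + 162)²/9) = -12945/(-47/3 + (⅑)*(-42)²) = -12945/(-47/3 + (⅑)*1764) = -12945/(-47/3 + 196) = -12945/541/3 = -12945*3/541 = -38835/541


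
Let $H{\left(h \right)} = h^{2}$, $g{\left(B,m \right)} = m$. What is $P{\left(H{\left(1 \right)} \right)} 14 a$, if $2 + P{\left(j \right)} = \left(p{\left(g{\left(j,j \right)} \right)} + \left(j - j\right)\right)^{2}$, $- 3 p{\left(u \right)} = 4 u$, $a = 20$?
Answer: $- \frac{560}{9} \approx -62.222$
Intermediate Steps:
$p{\left(u \right)} = - \frac{4 u}{3}$
$P{\left(j \right)} = -2 + \frac{16 j^{2}}{9}$ ($P{\left(j \right)} = -2 + \left(- \frac{4 j}{3} + \left(j - j\right)\right)^{2} = -2 + \left(- \frac{4 j}{3} + 0\right)^{2} = -2 + \left(- \frac{4 j}{3}\right)^{2} = -2 + \frac{16 j^{2}}{9}$)
$P{\left(H{\left(1 \right)} \right)} 14 a = \left(-2 + \frac{16 \left(1^{2}\right)^{2}}{9}\right) 14 \cdot 20 = \left(-2 + \frac{16 \cdot 1^{2}}{9}\right) 14 \cdot 20 = \left(-2 + \frac{16}{9} \cdot 1\right) 14 \cdot 20 = \left(-2 + \frac{16}{9}\right) 14 \cdot 20 = \left(- \frac{2}{9}\right) 14 \cdot 20 = \left(- \frac{28}{9}\right) 20 = - \frac{560}{9}$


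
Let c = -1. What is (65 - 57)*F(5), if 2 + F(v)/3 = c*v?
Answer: -168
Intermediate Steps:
F(v) = -6 - 3*v (F(v) = -6 + 3*(-v) = -6 - 3*v)
(65 - 57)*F(5) = (65 - 57)*(-6 - 3*5) = 8*(-6 - 15) = 8*(-21) = -168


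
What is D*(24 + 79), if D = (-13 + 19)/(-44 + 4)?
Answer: -309/20 ≈ -15.450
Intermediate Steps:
D = -3/20 (D = 6/(-40) = 6*(-1/40) = -3/20 ≈ -0.15000)
D*(24 + 79) = -3*(24 + 79)/20 = -3/20*103 = -309/20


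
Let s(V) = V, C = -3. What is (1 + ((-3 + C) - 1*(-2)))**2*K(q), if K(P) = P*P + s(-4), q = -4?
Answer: 108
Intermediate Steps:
K(P) = -4 + P**2 (K(P) = P*P - 4 = P**2 - 4 = -4 + P**2)
(1 + ((-3 + C) - 1*(-2)))**2*K(q) = (1 + ((-3 - 3) - 1*(-2)))**2*(-4 + (-4)**2) = (1 + (-6 + 2))**2*(-4 + 16) = (1 - 4)**2*12 = (-3)**2*12 = 9*12 = 108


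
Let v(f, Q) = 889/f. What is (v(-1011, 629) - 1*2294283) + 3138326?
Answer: 853326584/1011 ≈ 8.4404e+5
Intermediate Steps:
(v(-1011, 629) - 1*2294283) + 3138326 = (889/(-1011) - 1*2294283) + 3138326 = (889*(-1/1011) - 2294283) + 3138326 = (-889/1011 - 2294283) + 3138326 = -2319521002/1011 + 3138326 = 853326584/1011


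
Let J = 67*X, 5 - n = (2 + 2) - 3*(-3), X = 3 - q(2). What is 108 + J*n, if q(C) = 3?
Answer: 108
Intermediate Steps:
X = 0 (X = 3 - 1*3 = 3 - 3 = 0)
n = -8 (n = 5 - ((2 + 2) - 3*(-3)) = 5 - (4 + 9) = 5 - 1*13 = 5 - 13 = -8)
J = 0 (J = 67*0 = 0)
108 + J*n = 108 + 0*(-8) = 108 + 0 = 108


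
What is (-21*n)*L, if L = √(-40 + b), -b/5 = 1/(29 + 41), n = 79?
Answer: -237*I*√7854/2 ≈ -10502.0*I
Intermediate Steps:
b = -1/14 (b = -5/(29 + 41) = -5/70 = -5*1/70 = -1/14 ≈ -0.071429)
L = I*√7854/14 (L = √(-40 - 1/14) = √(-561/14) = I*√7854/14 ≈ 6.3302*I)
(-21*n)*L = (-21*79)*(I*√7854/14) = -237*I*√7854/2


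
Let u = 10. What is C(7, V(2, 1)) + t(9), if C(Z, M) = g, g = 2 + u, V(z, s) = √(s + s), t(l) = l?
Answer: 21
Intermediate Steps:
V(z, s) = √2*√s (V(z, s) = √(2*s) = √2*√s)
g = 12 (g = 2 + 10 = 12)
C(Z, M) = 12
C(7, V(2, 1)) + t(9) = 12 + 9 = 21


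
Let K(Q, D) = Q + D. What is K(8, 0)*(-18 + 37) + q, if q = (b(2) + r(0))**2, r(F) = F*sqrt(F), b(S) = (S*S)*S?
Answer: 216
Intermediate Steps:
b(S) = S**3 (b(S) = S**2*S = S**3)
r(F) = F**(3/2)
q = 64 (q = (2**3 + 0**(3/2))**2 = (8 + 0)**2 = 8**2 = 64)
K(Q, D) = D + Q
K(8, 0)*(-18 + 37) + q = (0 + 8)*(-18 + 37) + 64 = 8*19 + 64 = 152 + 64 = 216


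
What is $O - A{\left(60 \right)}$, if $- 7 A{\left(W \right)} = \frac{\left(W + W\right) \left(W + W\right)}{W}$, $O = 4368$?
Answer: $\frac{30816}{7} \approx 4402.3$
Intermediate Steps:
$A{\left(W \right)} = - \frac{4 W}{7}$ ($A{\left(W \right)} = - \frac{\left(W + W\right) \left(W + W\right) \frac{1}{W}}{7} = - \frac{2 W 2 W \frac{1}{W}}{7} = - \frac{4 W^{2} \frac{1}{W}}{7} = - \frac{4 W}{7}$)
$O - A{\left(60 \right)} = 4368 - \left(- \frac{4}{7}\right) 60 = 4368 - - \frac{240}{7} = 4368 + \frac{240}{7} = \frac{30816}{7}$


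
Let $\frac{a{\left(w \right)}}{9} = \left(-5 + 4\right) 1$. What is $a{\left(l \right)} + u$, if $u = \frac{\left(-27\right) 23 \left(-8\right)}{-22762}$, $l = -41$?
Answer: $- \frac{104913}{11381} \approx -9.2183$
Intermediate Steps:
$a{\left(w \right)} = -9$ ($a{\left(w \right)} = 9 \left(-5 + 4\right) 1 = 9 \left(\left(-1\right) 1\right) = 9 \left(-1\right) = -9$)
$u = - \frac{2484}{11381}$ ($u = \left(-621\right) \left(-8\right) \left(- \frac{1}{22762}\right) = 4968 \left(- \frac{1}{22762}\right) = - \frac{2484}{11381} \approx -0.21826$)
$a{\left(l \right)} + u = -9 - \frac{2484}{11381} = - \frac{104913}{11381}$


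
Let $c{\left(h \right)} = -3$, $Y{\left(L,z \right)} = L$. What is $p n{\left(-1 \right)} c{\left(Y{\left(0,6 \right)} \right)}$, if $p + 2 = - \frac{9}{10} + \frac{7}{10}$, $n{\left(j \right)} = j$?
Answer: $- \frac{33}{5} \approx -6.6$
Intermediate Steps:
$p = - \frac{11}{5}$ ($p = -2 + \left(- \frac{9}{10} + \frac{7}{10}\right) = -2 - \frac{1}{5} = - \frac{11}{5} \approx -2.2$)
$p n{\left(-1 \right)} c{\left(Y{\left(0,6 \right)} \right)} = \left(- \frac{11}{5}\right) \left(-1\right) \left(-3\right) = \frac{11}{5} \left(-3\right) = - \frac{33}{5}$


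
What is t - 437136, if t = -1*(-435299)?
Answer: -1837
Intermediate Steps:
t = 435299
t - 437136 = 435299 - 437136 = -1837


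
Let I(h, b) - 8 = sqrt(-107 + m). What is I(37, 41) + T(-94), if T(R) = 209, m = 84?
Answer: 217 + I*sqrt(23) ≈ 217.0 + 4.7958*I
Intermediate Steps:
I(h, b) = 8 + I*sqrt(23) (I(h, b) = 8 + sqrt(-107 + 84) = 8 + sqrt(-23) = 8 + I*sqrt(23))
I(37, 41) + T(-94) = (8 + I*sqrt(23)) + 209 = 217 + I*sqrt(23)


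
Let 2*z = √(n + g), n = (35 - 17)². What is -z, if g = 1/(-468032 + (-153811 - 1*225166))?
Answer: -29*√276391741835/1694018 ≈ -9.0000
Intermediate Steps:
n = 324 (n = 18² = 324)
g = -1/847009 (g = 1/(-468032 + (-153811 - 225166)) = 1/(-468032 - 378977) = 1/(-847009) = -1/847009 ≈ -1.1806e-6)
z = 29*√276391741835/1694018 (z = √(324 - 1/847009)/2 = √(274430915/847009)/2 = (29*√276391741835/847009)/2 = 29*√276391741835/1694018 ≈ 9.0000)
-z = -29*√276391741835/1694018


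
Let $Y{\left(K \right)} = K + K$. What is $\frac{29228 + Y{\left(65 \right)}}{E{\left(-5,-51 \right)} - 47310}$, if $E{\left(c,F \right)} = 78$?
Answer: $- \frac{1631}{2624} \approx -0.62157$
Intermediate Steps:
$Y{\left(K \right)} = 2 K$
$\frac{29228 + Y{\left(65 \right)}}{E{\left(-5,-51 \right)} - 47310} = \frac{29228 + 2 \cdot 65}{78 - 47310} = \frac{29228 + 130}{-47232} = 29358 \left(- \frac{1}{47232}\right) = - \frac{1631}{2624}$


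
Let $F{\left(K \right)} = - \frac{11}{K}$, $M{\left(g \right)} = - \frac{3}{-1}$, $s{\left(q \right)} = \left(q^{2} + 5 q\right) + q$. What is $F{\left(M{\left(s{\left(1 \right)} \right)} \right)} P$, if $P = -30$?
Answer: $110$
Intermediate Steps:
$s{\left(q \right)} = q^{2} + 6 q$
$M{\left(g \right)} = 3$ ($M{\left(g \right)} = \left(-3\right) \left(-1\right) = 3$)
$F{\left(M{\left(s{\left(1 \right)} \right)} \right)} P = - \frac{11}{3} \left(-30\right) = \left(-11\right) \frac{1}{3} \left(-30\right) = \left(- \frac{11}{3}\right) \left(-30\right) = 110$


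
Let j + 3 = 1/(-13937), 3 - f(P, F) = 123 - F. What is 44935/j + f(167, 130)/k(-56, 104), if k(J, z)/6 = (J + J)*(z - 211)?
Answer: -5628816693595/375806256 ≈ -14978.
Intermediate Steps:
k(J, z) = 12*J*(-211 + z) (k(J, z) = 6*((J + J)*(z - 211)) = 6*((2*J)*(-211 + z)) = 6*(2*J*(-211 + z)) = 12*J*(-211 + z))
f(P, F) = -120 + F (f(P, F) = 3 - (123 - F) = 3 + (-123 + F) = -120 + F)
j = -41812/13937 (j = -3 + 1/(-13937) = -3 - 1/13937 = -41812/13937 ≈ -3.0001)
44935/j + f(167, 130)/k(-56, 104) = 44935/(-41812/13937) + (-120 + 130)/((12*(-56)*(-211 + 104))) = 44935*(-13937/41812) + 10/((12*(-56)*(-107))) = -626259095/41812 + 10/71904 = -626259095/41812 + 10*(1/71904) = -626259095/41812 + 5/35952 = -5628816693595/375806256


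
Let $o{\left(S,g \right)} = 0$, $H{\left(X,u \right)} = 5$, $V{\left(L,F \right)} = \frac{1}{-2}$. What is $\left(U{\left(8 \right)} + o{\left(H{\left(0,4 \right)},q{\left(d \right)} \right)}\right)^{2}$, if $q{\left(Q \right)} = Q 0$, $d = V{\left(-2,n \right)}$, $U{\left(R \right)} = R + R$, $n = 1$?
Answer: $256$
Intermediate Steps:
$V{\left(L,F \right)} = - \frac{1}{2}$
$U{\left(R \right)} = 2 R$
$d = - \frac{1}{2} \approx -0.5$
$q{\left(Q \right)} = 0$
$\left(U{\left(8 \right)} + o{\left(H{\left(0,4 \right)},q{\left(d \right)} \right)}\right)^{2} = \left(2 \cdot 8 + 0\right)^{2} = \left(16 + 0\right)^{2} = 16^{2} = 256$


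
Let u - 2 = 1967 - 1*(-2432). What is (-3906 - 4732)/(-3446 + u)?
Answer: -8638/955 ≈ -9.0450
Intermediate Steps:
u = 4401 (u = 2 + (1967 - 1*(-2432)) = 2 + (1967 + 2432) = 2 + 4399 = 4401)
(-3906 - 4732)/(-3446 + u) = (-3906 - 4732)/(-3446 + 4401) = -8638/955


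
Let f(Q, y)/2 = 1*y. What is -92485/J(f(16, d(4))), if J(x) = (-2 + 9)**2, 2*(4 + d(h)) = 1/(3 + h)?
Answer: -92485/49 ≈ -1887.4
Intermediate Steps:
d(h) = -4 + 1/(2*(3 + h))
f(Q, y) = 2*y (f(Q, y) = 2*(1*y) = 2*y)
J(x) = 49 (J(x) = 7**2 = 49)
-92485/J(f(16, d(4))) = -92485/49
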